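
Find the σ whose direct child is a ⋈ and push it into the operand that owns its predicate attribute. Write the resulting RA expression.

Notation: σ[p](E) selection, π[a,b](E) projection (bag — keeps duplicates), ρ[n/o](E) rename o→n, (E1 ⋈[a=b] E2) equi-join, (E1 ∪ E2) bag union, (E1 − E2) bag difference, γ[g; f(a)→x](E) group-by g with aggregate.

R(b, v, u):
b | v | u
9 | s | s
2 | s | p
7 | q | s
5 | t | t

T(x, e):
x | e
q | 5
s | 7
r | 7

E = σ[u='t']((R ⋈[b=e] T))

σ filters on u, owned by the left side.
E' = (σ[u='t'](R) ⋈[b=e] T)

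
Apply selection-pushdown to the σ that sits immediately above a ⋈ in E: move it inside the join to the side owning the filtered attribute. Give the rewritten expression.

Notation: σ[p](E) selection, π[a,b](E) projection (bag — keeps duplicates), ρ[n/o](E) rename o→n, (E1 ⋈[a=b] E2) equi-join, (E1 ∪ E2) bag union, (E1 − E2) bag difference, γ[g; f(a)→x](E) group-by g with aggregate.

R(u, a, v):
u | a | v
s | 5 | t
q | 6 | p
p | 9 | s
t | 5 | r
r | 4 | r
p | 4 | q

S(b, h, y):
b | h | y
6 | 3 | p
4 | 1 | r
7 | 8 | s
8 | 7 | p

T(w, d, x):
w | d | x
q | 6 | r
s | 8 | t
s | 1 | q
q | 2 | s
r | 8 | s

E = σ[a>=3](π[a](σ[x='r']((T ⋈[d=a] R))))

σ filters on x, owned by the left side.
E' = σ[a>=3](π[a]((σ[x='r'](T) ⋈[d=a] R)))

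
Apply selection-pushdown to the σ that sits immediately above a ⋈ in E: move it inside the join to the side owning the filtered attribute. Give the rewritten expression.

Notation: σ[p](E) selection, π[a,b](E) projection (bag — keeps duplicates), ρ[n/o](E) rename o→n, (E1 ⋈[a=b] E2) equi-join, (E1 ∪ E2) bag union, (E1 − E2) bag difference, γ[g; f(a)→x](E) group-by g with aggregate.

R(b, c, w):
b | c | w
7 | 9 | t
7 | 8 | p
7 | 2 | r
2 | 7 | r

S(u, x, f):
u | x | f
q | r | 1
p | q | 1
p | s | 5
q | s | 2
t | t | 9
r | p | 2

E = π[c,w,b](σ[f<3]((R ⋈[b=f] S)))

σ filters on f, owned by the right side.
E' = π[c,w,b]((R ⋈[b=f] σ[f<3](S)))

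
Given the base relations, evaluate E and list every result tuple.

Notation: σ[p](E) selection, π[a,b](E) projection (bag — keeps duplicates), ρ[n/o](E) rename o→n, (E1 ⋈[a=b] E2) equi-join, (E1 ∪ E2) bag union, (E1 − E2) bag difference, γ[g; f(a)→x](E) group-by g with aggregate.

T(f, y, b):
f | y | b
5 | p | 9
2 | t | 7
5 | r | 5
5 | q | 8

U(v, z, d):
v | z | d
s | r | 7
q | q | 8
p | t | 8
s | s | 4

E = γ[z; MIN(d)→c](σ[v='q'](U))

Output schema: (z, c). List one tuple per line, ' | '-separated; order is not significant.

Per-node cardinality:
  U → 4
  σ[v='q'](U) → 1
  γ[z; MIN(d)→c](σ[v='q'](U)) → 1

== RESULT ==
z | c
q | 8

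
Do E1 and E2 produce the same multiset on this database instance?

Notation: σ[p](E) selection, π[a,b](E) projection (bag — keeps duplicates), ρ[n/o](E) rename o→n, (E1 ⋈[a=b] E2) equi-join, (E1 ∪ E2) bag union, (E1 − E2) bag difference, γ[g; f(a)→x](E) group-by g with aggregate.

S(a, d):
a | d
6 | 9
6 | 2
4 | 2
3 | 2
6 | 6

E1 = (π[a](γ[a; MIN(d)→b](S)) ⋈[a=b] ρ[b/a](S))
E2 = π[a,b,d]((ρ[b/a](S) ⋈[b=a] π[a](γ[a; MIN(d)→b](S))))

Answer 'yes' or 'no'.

E1 per-node cardinality:
  S → 5
  γ[a; MIN(d)→b](S) → 3
  π[a](γ[a; MIN(d)→b](S)) → 3
  S → 5
  ρ[b/a](S) → 5
  (π[a](γ[a; MIN(d)→b](S)) ⋈[a=b] ρ[b/a](S)) → 5
E2 per-node cardinality:
  S → 5
  ρ[b/a](S) → 5
  S → 5
  γ[a; MIN(d)→b](S) → 3
  π[a](γ[a; MIN(d)→b](S)) → 3
  (ρ[b/a](S) ⋈[b=a] π[a](γ[a; MIN(d)→b](S))) → 5
  π[a,b,d]((ρ[b/a](S) ⋈[b=a] π[a](γ[a; MIN(d)→b](S)))) → 5

E1 and E2 produce the same multiset:
a | b | d
3 | 3 | 2
4 | 4 | 2
6 | 6 | 2
6 | 6 | 6
6 | 6 | 9

yes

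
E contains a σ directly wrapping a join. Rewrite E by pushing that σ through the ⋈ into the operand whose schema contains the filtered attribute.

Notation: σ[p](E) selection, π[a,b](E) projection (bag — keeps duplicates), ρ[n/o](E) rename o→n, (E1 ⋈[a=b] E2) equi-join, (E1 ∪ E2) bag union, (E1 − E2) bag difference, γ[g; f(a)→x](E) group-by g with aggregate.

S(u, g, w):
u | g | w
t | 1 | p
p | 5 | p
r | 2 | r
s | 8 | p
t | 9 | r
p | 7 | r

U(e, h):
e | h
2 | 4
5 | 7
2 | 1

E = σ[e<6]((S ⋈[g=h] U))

σ filters on e, owned by the right side.
E' = (S ⋈[g=h] σ[e<6](U))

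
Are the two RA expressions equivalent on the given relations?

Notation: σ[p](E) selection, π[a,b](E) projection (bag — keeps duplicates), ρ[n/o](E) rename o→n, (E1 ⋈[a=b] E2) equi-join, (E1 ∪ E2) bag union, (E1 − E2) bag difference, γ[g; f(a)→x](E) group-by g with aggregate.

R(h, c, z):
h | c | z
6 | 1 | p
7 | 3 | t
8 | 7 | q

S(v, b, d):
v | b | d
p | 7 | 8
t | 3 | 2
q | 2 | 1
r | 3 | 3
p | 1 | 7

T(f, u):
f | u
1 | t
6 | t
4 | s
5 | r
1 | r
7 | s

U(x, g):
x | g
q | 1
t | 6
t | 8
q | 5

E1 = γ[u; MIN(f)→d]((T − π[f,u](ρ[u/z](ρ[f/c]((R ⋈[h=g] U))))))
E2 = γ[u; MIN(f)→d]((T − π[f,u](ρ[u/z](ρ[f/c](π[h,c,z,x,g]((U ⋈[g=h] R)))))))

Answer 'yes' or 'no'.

E1 subexpression sizes:
  T → 6
  R → 3
  U → 4
  (R ⋈[h=g] U) → 2
  ρ[f/c]((R ⋈[h=g] U)) → 2
  ρ[u/z](ρ[f/c]((R ⋈[h=g] U))) → 2
  π[f,u](ρ[u/z](ρ[f/c]((R ⋈[h=g] U)))) → 2
  (T − π[f,u](ρ[u/z](ρ[f/c]((R ⋈[h=g] U))))) → 6
  γ[u; MIN(f)→d]((T − π[f,u](ρ[u/z](ρ[f/c]((R ⋈[h=g] U)))))) → 3
E2 subexpression sizes:
  T → 6
  U → 4
  R → 3
  (U ⋈[g=h] R) → 2
  π[h,c,z,x,g]((U ⋈[g=h] R)) → 2
  ρ[f/c](π[h,c,z,x,g]((U ⋈[g=h] R))) → 2
  ρ[u/z](ρ[f/c](π[h,c,z,x,g]((U ⋈[g=h] R)))) → 2
  π[f,u](ρ[u/z](ρ[f/c](π[h,c,z,x,g]((U ⋈[g=h] R))))) → 2
  (T − π[f,u](ρ[u/z](ρ[f/c](π[h,c,z,x,g]((U ⋈[g=h] R)))))) → 6
  γ[u; MIN(f)→d]((T − π[f,u](ρ[u/z](ρ[f/c](π[h,c,z,x,g]((U ⋈[g=h] R))))))) → 3

E1 and E2 produce the same multiset:
u | d
r | 1
s | 4
t | 1

yes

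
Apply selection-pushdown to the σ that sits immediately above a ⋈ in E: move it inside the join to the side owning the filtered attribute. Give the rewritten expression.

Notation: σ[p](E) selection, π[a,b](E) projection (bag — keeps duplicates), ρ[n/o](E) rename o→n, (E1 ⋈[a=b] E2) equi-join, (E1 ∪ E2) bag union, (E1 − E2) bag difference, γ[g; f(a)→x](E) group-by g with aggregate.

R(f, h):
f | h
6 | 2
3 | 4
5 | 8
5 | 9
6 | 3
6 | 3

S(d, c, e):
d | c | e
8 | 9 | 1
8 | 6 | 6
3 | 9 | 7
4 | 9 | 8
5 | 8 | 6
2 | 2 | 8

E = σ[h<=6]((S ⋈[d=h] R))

σ filters on h, owned by the right side.
E' = (S ⋈[d=h] σ[h<=6](R))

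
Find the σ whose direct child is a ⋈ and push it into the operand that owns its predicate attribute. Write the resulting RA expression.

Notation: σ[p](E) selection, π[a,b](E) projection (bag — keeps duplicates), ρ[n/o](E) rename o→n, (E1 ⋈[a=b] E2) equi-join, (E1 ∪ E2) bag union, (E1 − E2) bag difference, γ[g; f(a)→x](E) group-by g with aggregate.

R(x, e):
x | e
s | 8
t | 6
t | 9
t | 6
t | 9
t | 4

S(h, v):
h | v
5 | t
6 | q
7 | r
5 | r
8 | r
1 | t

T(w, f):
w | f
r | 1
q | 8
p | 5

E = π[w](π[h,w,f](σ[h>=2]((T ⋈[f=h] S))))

σ filters on h, owned by the right side.
E' = π[w](π[h,w,f]((T ⋈[f=h] σ[h>=2](S))))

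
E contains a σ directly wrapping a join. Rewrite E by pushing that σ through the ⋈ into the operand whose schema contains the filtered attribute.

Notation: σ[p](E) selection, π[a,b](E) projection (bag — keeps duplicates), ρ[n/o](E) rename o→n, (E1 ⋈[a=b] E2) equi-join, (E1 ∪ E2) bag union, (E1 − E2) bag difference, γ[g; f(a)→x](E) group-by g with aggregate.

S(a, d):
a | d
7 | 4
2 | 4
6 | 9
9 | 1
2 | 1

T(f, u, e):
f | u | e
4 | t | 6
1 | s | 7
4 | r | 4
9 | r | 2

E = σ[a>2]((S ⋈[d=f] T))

σ filters on a, owned by the left side.
E' = (σ[a>2](S) ⋈[d=f] T)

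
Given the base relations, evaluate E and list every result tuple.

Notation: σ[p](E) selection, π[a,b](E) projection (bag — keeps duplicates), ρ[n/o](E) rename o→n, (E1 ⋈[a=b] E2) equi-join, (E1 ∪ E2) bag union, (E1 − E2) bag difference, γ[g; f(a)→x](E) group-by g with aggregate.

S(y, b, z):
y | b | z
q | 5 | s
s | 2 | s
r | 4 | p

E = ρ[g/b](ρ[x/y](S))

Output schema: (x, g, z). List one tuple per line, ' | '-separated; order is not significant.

Row counts bottom-up:
  S → 3
  ρ[x/y](S) → 3
  ρ[g/b](ρ[x/y](S)) → 3

== RESULT ==
x | g | z
q | 5 | s
r | 4 | p
s | 2 | s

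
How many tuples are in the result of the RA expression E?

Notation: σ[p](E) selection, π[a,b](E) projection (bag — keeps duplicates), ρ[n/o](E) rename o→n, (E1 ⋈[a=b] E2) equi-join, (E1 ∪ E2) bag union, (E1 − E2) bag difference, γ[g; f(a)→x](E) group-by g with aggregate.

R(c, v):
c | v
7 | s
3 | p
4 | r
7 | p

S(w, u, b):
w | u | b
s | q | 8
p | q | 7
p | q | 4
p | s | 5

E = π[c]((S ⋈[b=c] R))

Per-node cardinality:
  S → 4
  R → 4
  (S ⋈[b=c] R) → 3
  π[c]((S ⋈[b=c] R)) → 3

|E| = 3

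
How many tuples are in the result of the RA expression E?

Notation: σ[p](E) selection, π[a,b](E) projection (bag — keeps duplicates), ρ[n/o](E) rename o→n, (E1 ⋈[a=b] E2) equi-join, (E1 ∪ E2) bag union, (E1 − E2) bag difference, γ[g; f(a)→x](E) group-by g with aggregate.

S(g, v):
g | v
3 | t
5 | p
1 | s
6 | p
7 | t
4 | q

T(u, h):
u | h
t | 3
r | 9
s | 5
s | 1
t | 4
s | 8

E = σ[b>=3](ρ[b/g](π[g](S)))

Stepwise |·|:
  S → 6
  π[g](S) → 6
  ρ[b/g](π[g](S)) → 6
  σ[b>=3](ρ[b/g](π[g](S))) → 5

|E| = 5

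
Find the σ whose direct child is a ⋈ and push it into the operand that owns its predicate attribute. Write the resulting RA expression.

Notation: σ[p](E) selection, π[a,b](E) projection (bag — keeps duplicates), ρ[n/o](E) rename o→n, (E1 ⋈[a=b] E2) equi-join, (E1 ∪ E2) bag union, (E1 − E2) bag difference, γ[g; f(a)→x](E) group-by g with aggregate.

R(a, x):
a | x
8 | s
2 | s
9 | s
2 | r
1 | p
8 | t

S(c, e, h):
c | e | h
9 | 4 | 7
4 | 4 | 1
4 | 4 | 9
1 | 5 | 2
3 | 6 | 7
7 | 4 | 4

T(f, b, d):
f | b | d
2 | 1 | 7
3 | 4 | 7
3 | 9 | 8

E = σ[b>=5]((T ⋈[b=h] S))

σ filters on b, owned by the left side.
E' = (σ[b>=5](T) ⋈[b=h] S)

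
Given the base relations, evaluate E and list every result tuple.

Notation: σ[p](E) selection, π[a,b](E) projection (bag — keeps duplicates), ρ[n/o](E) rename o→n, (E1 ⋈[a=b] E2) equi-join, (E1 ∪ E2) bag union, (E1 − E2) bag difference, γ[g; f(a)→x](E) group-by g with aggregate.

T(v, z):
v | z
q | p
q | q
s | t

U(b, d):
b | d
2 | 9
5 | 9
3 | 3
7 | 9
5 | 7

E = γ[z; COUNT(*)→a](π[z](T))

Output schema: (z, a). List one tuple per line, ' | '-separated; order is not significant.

Row counts bottom-up:
  T → 3
  π[z](T) → 3
  γ[z; COUNT(*)→a](π[z](T)) → 3

== RESULT ==
z | a
p | 1
q | 1
t | 1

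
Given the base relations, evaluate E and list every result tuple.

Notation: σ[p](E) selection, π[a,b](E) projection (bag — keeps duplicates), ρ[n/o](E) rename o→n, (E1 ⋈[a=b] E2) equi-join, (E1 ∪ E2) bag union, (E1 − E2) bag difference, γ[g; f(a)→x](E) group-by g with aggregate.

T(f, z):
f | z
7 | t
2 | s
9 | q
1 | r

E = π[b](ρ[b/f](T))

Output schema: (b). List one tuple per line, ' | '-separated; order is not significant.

Subexpression sizes:
  T → 4
  ρ[b/f](T) → 4
  π[b](ρ[b/f](T)) → 4

== RESULT ==
b
1
2
7
9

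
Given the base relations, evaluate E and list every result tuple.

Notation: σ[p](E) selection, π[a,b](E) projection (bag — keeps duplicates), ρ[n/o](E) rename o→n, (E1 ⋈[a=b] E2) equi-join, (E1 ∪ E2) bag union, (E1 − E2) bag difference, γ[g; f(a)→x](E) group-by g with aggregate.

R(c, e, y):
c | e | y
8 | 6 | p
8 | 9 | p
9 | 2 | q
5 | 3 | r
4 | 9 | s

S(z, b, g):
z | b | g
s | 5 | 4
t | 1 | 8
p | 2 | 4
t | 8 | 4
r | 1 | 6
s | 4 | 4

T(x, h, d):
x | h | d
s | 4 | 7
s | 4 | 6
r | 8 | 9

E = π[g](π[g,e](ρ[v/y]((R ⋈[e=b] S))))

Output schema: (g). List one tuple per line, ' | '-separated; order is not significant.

Row counts bottom-up:
  R → 5
  S → 6
  (R ⋈[e=b] S) → 1
  ρ[v/y]((R ⋈[e=b] S)) → 1
  π[g,e](ρ[v/y]((R ⋈[e=b] S))) → 1
  π[g](π[g,e](ρ[v/y]((R ⋈[e=b] S)))) → 1

== RESULT ==
g
4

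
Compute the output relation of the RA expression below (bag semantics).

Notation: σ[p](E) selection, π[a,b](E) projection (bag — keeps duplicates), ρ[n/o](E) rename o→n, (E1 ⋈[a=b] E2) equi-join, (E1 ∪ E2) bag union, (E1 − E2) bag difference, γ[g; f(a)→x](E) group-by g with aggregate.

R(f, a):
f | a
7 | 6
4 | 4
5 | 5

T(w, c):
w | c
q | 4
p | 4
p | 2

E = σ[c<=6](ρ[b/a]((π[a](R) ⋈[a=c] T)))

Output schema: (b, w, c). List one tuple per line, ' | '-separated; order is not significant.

Stepwise |·|:
  R → 3
  π[a](R) → 3
  T → 3
  (π[a](R) ⋈[a=c] T) → 2
  ρ[b/a]((π[a](R) ⋈[a=c] T)) → 2
  σ[c<=6](ρ[b/a]((π[a](R) ⋈[a=c] T))) → 2

== RESULT ==
b | w | c
4 | p | 4
4 | q | 4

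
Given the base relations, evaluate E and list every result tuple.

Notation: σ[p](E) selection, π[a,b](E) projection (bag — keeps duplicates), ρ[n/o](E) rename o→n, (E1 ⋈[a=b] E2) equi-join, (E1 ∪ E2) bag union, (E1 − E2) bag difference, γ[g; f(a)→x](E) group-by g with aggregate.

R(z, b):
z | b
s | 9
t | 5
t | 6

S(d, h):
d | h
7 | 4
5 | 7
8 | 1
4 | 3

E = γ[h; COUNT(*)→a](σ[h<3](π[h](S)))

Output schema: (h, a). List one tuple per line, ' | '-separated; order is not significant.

Row counts bottom-up:
  S → 4
  π[h](S) → 4
  σ[h<3](π[h](S)) → 1
  γ[h; COUNT(*)→a](σ[h<3](π[h](S))) → 1

== RESULT ==
h | a
1 | 1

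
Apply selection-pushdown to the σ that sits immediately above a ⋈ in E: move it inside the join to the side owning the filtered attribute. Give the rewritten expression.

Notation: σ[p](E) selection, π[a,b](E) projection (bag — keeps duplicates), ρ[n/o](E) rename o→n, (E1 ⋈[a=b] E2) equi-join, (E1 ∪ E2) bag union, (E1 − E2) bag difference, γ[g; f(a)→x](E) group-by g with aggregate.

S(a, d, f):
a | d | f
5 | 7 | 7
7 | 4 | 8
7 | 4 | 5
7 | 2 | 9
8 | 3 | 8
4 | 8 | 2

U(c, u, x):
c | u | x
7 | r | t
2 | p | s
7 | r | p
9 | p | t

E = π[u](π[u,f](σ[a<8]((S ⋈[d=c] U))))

σ filters on a, owned by the left side.
E' = π[u](π[u,f]((σ[a<8](S) ⋈[d=c] U)))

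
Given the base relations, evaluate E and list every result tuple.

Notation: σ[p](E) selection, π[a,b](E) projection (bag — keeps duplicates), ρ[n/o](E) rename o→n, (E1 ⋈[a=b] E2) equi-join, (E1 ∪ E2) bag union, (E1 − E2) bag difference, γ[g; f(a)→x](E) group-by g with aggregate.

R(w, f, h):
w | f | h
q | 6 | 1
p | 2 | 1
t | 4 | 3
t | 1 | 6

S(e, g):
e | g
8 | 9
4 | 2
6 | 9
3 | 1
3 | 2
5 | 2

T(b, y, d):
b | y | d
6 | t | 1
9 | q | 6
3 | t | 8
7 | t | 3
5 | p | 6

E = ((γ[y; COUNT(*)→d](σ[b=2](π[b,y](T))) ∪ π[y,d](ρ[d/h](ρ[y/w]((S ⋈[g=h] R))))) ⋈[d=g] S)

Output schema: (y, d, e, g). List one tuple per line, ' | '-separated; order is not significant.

Subexpression sizes:
  T → 5
  π[b,y](T) → 5
  σ[b=2](π[b,y](T)) → 0
  γ[y; COUNT(*)→d](σ[b=2](π[b,y](T))) → 0
  S → 6
  R → 4
  (S ⋈[g=h] R) → 2
  ρ[y/w]((S ⋈[g=h] R)) → 2
  ρ[d/h](ρ[y/w]((S ⋈[g=h] R))) → 2
  π[y,d](ρ[d/h](ρ[y/w]((S ⋈[g=h] R)))) → 2
  (γ[y; COUNT(*)→d](σ[b=2](π[b,y](T))) ∪ π[y,d](ρ[d/h](ρ[y/w]((S ⋈[g=h] R))))) → 2
  S → 6
  ((γ[y; COUNT(*)→d](σ[b=2](π[b,y](T))) ∪ π[y,d](ρ[d/h](ρ[y/w]((S ⋈[g=h] R))))) ⋈[d=g] S) → 2

== RESULT ==
y | d | e | g
p | 1 | 3 | 1
q | 1 | 3 | 1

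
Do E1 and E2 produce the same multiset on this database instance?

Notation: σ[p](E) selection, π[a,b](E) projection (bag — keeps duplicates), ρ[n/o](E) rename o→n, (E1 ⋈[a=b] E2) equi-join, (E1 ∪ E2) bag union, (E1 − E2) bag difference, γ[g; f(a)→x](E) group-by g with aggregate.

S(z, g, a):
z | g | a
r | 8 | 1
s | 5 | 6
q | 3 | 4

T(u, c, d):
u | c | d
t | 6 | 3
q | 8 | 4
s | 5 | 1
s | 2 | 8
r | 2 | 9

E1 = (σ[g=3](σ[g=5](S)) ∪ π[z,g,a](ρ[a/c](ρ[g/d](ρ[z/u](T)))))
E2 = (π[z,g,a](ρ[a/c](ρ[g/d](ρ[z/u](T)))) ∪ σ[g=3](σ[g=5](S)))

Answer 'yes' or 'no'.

E1 row counts bottom-up:
  S → 3
  σ[g=5](S) → 1
  σ[g=3](σ[g=5](S)) → 0
  T → 5
  ρ[z/u](T) → 5
  ρ[g/d](ρ[z/u](T)) → 5
  ρ[a/c](ρ[g/d](ρ[z/u](T))) → 5
  π[z,g,a](ρ[a/c](ρ[g/d](ρ[z/u](T)))) → 5
  (σ[g=3](σ[g=5](S)) ∪ π[z,g,a](ρ[a/c](ρ[g/d](ρ[z/u](T))))) → 5
E2 row counts bottom-up:
  T → 5
  ρ[z/u](T) → 5
  ρ[g/d](ρ[z/u](T)) → 5
  ρ[a/c](ρ[g/d](ρ[z/u](T))) → 5
  π[z,g,a](ρ[a/c](ρ[g/d](ρ[z/u](T)))) → 5
  S → 3
  σ[g=5](S) → 1
  σ[g=3](σ[g=5](S)) → 0
  (π[z,g,a](ρ[a/c](ρ[g/d](ρ[z/u](T)))) ∪ σ[g=3](σ[g=5](S))) → 5

E1 and E2 produce the same multiset:
z | g | a
q | 4 | 8
r | 9 | 2
s | 1 | 5
s | 8 | 2
t | 3 | 6

yes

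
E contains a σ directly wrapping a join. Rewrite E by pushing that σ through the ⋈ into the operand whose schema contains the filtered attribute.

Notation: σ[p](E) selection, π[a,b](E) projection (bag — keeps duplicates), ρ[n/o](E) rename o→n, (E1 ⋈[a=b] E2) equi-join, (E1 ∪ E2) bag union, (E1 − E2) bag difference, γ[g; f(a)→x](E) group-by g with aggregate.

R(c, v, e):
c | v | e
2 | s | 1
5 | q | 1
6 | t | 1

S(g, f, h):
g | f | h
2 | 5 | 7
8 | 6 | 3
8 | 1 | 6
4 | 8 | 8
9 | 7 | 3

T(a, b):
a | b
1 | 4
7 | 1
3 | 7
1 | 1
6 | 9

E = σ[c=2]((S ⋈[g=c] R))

σ filters on c, owned by the right side.
E' = (S ⋈[g=c] σ[c=2](R))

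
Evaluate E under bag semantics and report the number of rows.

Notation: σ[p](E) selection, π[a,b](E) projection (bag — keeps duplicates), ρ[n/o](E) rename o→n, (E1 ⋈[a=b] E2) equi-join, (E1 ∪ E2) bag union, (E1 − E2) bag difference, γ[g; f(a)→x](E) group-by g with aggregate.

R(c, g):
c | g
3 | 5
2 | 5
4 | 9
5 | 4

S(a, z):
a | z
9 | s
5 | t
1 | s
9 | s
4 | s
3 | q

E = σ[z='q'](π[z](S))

Subexpression sizes:
  S → 6
  π[z](S) → 6
  σ[z='q'](π[z](S)) → 1

|E| = 1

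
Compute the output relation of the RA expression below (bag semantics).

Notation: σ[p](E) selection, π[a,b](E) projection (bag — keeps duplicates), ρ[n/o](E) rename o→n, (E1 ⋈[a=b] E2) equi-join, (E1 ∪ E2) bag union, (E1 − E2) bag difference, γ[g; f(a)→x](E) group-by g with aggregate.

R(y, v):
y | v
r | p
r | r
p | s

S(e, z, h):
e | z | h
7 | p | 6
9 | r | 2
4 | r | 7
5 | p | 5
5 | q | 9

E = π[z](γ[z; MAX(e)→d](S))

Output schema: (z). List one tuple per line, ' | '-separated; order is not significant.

Row counts bottom-up:
  S → 5
  γ[z; MAX(e)→d](S) → 3
  π[z](γ[z; MAX(e)→d](S)) → 3

== RESULT ==
z
p
q
r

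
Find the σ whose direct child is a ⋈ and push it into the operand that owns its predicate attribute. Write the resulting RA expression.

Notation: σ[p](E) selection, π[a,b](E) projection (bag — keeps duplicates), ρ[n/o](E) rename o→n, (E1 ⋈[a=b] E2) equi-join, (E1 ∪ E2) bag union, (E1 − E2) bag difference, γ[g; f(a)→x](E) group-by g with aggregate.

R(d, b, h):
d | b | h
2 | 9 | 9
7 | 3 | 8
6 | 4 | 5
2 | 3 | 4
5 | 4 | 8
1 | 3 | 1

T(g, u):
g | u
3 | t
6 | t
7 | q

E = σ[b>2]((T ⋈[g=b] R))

σ filters on b, owned by the right side.
E' = (T ⋈[g=b] σ[b>2](R))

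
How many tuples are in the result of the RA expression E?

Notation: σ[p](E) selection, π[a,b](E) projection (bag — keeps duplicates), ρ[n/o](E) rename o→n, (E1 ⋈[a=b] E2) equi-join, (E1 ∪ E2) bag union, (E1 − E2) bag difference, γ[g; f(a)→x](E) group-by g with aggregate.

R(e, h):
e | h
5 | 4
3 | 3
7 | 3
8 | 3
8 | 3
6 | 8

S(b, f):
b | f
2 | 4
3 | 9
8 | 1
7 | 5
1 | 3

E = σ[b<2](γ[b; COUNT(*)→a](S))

Row counts bottom-up:
  S → 5
  γ[b; COUNT(*)→a](S) → 5
  σ[b<2](γ[b; COUNT(*)→a](S)) → 1

|E| = 1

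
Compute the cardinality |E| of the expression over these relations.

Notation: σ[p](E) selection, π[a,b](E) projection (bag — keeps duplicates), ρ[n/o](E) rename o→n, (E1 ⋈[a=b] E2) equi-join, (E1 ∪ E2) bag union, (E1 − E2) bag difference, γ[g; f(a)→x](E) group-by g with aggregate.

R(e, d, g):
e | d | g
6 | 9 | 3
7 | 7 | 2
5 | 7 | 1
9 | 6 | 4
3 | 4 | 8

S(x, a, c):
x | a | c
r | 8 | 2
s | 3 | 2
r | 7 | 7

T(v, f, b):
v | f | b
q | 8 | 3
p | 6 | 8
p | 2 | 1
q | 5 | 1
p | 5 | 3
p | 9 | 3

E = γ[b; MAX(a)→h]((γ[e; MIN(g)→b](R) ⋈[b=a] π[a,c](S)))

Row counts bottom-up:
  R → 5
  γ[e; MIN(g)→b](R) → 5
  S → 3
  π[a,c](S) → 3
  (γ[e; MIN(g)→b](R) ⋈[b=a] π[a,c](S)) → 2
  γ[b; MAX(a)→h]((γ[e; MIN(g)→b](R) ⋈[b=a] π[a,c](S))) → 2

|E| = 2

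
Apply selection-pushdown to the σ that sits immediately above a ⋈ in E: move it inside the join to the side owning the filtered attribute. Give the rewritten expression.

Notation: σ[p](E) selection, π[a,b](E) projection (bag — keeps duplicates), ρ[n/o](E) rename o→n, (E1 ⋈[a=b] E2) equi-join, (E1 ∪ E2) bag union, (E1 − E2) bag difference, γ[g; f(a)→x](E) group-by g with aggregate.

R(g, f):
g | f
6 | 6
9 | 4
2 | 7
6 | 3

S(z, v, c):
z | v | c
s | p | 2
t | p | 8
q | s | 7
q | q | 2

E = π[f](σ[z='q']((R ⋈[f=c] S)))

σ filters on z, owned by the right side.
E' = π[f]((R ⋈[f=c] σ[z='q'](S)))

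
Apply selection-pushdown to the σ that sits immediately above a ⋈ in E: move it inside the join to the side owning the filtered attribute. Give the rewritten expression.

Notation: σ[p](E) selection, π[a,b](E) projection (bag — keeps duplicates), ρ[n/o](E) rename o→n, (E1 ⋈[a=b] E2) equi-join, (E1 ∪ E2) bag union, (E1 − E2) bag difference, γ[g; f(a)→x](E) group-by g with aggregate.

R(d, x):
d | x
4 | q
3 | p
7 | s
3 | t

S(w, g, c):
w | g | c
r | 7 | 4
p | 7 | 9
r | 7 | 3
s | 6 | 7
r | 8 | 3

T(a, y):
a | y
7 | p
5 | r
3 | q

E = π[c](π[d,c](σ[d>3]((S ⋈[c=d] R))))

σ filters on d, owned by the right side.
E' = π[c](π[d,c]((S ⋈[c=d] σ[d>3](R))))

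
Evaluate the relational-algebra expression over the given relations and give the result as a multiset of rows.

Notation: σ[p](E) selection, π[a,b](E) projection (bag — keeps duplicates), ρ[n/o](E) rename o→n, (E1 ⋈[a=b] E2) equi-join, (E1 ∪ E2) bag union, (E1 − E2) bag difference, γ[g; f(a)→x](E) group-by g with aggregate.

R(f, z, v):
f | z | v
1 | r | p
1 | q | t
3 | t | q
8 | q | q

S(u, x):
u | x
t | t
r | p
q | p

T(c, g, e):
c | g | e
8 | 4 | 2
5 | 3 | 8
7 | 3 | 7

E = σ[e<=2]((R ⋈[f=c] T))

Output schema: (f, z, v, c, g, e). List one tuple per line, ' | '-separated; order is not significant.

Row counts bottom-up:
  R → 4
  T → 3
  (R ⋈[f=c] T) → 1
  σ[e<=2]((R ⋈[f=c] T)) → 1

== RESULT ==
f | z | v | c | g | e
8 | q | q | 8 | 4 | 2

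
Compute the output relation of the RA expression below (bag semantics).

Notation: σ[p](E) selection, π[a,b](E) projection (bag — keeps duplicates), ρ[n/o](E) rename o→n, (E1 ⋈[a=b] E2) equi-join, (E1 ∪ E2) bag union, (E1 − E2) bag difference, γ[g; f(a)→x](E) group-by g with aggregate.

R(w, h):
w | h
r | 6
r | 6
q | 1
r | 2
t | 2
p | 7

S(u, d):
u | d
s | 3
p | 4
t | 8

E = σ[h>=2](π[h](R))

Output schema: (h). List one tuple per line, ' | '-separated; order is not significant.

Per-node cardinality:
  R → 6
  π[h](R) → 6
  σ[h>=2](π[h](R)) → 5

== RESULT ==
h
2
2
6
6
7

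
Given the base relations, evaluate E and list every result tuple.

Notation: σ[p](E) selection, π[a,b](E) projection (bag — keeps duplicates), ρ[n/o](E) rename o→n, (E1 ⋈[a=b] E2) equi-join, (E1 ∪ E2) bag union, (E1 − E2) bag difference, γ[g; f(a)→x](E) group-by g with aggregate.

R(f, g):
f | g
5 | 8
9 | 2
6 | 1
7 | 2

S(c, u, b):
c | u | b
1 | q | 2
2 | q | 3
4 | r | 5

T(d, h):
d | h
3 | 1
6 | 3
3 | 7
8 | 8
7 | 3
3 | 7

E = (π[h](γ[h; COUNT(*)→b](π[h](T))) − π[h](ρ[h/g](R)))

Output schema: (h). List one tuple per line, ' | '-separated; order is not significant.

Subexpression sizes:
  T → 6
  π[h](T) → 6
  γ[h; COUNT(*)→b](π[h](T)) → 4
  π[h](γ[h; COUNT(*)→b](π[h](T))) → 4
  R → 4
  ρ[h/g](R) → 4
  π[h](ρ[h/g](R)) → 4
  (π[h](γ[h; COUNT(*)→b](π[h](T))) − π[h](ρ[h/g](R))) → 2

== RESULT ==
h
3
7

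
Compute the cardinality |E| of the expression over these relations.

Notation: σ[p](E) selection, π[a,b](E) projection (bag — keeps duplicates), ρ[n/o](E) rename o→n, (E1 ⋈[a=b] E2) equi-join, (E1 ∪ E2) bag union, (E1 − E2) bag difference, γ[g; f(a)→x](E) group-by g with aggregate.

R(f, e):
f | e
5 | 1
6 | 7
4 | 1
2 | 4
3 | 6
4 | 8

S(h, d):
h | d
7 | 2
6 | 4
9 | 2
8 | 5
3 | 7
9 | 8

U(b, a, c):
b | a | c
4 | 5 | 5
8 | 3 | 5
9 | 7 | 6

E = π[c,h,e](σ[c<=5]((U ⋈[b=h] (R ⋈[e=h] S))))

Row counts bottom-up:
  U → 3
  R → 6
  S → 6
  (R ⋈[e=h] S) → 3
  (U ⋈[b=h] (R ⋈[e=h] S)) → 1
  σ[c<=5]((U ⋈[b=h] (R ⋈[e=h] S))) → 1
  π[c,h,e](σ[c<=5]((U ⋈[b=h] (R ⋈[e=h] S)))) → 1

|E| = 1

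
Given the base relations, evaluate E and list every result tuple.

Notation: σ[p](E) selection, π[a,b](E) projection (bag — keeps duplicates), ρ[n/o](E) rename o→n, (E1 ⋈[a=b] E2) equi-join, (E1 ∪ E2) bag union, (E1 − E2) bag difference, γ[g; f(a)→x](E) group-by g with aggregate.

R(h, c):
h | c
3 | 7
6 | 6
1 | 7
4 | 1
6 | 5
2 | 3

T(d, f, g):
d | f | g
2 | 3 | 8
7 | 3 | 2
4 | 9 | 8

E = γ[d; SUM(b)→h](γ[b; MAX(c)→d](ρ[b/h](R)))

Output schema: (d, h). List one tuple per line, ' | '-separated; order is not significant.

Stepwise |·|:
  R → 6
  ρ[b/h](R) → 6
  γ[b; MAX(c)→d](ρ[b/h](R)) → 5
  γ[d; SUM(b)→h](γ[b; MAX(c)→d](ρ[b/h](R))) → 4

== RESULT ==
d | h
1 | 4
3 | 2
6 | 6
7 | 4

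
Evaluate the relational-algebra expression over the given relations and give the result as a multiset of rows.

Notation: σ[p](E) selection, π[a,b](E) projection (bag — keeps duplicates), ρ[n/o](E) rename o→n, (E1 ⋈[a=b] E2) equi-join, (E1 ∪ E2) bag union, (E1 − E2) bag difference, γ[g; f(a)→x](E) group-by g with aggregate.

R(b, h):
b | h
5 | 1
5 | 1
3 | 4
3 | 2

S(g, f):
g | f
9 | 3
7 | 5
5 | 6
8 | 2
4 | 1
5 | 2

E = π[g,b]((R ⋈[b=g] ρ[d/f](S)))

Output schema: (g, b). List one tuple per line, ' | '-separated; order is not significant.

Stepwise |·|:
  R → 4
  S → 6
  ρ[d/f](S) → 6
  (R ⋈[b=g] ρ[d/f](S)) → 4
  π[g,b]((R ⋈[b=g] ρ[d/f](S))) → 4

== RESULT ==
g | b
5 | 5
5 | 5
5 | 5
5 | 5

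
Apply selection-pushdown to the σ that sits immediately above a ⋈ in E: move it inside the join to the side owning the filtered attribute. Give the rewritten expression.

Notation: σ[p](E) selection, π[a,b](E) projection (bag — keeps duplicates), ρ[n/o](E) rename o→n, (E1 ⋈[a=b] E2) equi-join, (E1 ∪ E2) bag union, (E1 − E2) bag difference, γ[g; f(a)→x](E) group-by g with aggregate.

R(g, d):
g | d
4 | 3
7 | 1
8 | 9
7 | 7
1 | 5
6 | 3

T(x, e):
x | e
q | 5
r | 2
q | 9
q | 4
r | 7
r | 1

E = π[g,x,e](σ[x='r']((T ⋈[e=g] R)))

σ filters on x, owned by the left side.
E' = π[g,x,e]((σ[x='r'](T) ⋈[e=g] R))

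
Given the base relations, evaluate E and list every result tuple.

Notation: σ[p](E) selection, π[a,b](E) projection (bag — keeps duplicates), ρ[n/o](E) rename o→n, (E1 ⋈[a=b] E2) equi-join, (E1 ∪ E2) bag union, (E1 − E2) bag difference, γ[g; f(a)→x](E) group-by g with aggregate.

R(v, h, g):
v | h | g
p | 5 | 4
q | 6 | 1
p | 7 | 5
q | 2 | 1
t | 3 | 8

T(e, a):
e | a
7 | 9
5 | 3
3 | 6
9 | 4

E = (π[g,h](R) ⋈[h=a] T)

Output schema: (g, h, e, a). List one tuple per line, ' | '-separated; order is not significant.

Stepwise |·|:
  R → 5
  π[g,h](R) → 5
  T → 4
  (π[g,h](R) ⋈[h=a] T) → 2

== RESULT ==
g | h | e | a
1 | 6 | 3 | 6
8 | 3 | 5 | 3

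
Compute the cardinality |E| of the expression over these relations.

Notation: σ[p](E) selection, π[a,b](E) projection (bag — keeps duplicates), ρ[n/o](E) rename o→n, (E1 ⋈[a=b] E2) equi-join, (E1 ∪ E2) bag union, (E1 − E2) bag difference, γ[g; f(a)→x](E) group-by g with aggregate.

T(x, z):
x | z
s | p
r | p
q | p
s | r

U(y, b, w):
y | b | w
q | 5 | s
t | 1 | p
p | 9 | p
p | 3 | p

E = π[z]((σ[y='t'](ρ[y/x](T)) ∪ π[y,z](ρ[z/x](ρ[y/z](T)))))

Stepwise |·|:
  T → 4
  ρ[y/x](T) → 4
  σ[y='t'](ρ[y/x](T)) → 0
  T → 4
  ρ[y/z](T) → 4
  ρ[z/x](ρ[y/z](T)) → 4
  π[y,z](ρ[z/x](ρ[y/z](T))) → 4
  (σ[y='t'](ρ[y/x](T)) ∪ π[y,z](ρ[z/x](ρ[y/z](T)))) → 4
  π[z]((σ[y='t'](ρ[y/x](T)) ∪ π[y,z](ρ[z/x](ρ[y/z](T))))) → 4

|E| = 4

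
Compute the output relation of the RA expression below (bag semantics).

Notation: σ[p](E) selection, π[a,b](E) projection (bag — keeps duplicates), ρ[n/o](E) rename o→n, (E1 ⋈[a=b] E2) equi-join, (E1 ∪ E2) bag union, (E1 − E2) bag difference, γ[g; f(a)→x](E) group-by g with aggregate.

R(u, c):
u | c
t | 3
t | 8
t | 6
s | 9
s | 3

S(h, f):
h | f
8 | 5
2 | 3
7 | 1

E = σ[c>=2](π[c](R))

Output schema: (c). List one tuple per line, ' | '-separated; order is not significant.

Stepwise |·|:
  R → 5
  π[c](R) → 5
  σ[c>=2](π[c](R)) → 5

== RESULT ==
c
3
3
6
8
9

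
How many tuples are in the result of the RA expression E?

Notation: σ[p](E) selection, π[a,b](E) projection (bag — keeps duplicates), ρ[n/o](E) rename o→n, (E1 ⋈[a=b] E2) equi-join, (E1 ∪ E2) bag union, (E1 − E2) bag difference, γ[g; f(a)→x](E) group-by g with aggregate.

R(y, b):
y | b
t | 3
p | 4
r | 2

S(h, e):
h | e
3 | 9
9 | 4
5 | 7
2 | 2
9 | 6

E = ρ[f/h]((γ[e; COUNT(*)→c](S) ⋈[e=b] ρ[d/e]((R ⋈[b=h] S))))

Subexpression sizes:
  S → 5
  γ[e; COUNT(*)→c](S) → 5
  R → 3
  S → 5
  (R ⋈[b=h] S) → 2
  ρ[d/e]((R ⋈[b=h] S)) → 2
  (γ[e; COUNT(*)→c](S) ⋈[e=b] ρ[d/e]((R ⋈[b=h] S))) → 1
  ρ[f/h]((γ[e; COUNT(*)→c](S) ⋈[e=b] ρ[d/e]((R ⋈[b=h] S)))) → 1

|E| = 1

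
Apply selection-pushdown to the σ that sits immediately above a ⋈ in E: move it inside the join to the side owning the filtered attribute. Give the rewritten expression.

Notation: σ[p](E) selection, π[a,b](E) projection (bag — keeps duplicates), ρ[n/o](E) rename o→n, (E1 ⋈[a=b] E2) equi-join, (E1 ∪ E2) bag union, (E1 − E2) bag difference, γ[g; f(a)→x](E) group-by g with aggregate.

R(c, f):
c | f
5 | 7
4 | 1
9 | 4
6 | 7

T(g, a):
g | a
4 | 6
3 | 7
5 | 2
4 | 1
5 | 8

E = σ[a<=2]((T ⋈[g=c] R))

σ filters on a, owned by the left side.
E' = (σ[a<=2](T) ⋈[g=c] R)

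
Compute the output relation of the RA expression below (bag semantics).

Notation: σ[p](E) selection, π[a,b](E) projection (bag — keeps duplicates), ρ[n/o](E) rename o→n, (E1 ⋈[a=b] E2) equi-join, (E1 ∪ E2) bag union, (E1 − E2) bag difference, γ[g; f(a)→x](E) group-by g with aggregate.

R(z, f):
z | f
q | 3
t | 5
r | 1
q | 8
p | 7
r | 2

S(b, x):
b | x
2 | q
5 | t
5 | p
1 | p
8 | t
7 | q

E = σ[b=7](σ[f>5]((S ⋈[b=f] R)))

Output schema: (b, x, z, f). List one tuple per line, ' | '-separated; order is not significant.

Stepwise |·|:
  S → 6
  R → 6
  (S ⋈[b=f] R) → 6
  σ[f>5]((S ⋈[b=f] R)) → 2
  σ[b=7](σ[f>5]((S ⋈[b=f] R))) → 1

== RESULT ==
b | x | z | f
7 | q | p | 7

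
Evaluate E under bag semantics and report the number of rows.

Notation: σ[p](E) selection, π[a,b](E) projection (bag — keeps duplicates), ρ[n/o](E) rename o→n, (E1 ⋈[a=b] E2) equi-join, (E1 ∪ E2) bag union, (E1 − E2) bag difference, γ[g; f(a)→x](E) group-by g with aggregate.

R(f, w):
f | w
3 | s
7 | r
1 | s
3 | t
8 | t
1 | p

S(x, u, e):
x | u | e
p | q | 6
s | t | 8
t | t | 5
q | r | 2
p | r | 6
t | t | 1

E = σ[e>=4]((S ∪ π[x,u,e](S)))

Row counts bottom-up:
  S → 6
  S → 6
  π[x,u,e](S) → 6
  (S ∪ π[x,u,e](S)) → 12
  σ[e>=4]((S ∪ π[x,u,e](S))) → 8

|E| = 8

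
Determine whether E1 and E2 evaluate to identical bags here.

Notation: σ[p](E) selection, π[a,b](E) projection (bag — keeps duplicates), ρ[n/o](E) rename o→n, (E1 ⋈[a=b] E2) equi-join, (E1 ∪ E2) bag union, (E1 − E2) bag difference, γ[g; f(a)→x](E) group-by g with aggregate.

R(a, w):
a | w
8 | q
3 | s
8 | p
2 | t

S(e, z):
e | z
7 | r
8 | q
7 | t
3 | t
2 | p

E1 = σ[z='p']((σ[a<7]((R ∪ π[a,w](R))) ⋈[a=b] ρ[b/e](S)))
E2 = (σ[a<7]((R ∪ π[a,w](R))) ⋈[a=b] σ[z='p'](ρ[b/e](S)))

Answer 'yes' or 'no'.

E1 row counts bottom-up:
  R → 4
  R → 4
  π[a,w](R) → 4
  (R ∪ π[a,w](R)) → 8
  σ[a<7]((R ∪ π[a,w](R))) → 4
  S → 5
  ρ[b/e](S) → 5
  (σ[a<7]((R ∪ π[a,w](R))) ⋈[a=b] ρ[b/e](S)) → 4
  σ[z='p']((σ[a<7]((R ∪ π[a,w](R))) ⋈[a=b] ρ[b/e](S))) → 2
E2 row counts bottom-up:
  R → 4
  R → 4
  π[a,w](R) → 4
  (R ∪ π[a,w](R)) → 8
  σ[a<7]((R ∪ π[a,w](R))) → 4
  S → 5
  ρ[b/e](S) → 5
  σ[z='p'](ρ[b/e](S)) → 1
  (σ[a<7]((R ∪ π[a,w](R))) ⋈[a=b] σ[z='p'](ρ[b/e](S))) → 2

E1 and E2 produce the same multiset:
a | w | b | z
2 | t | 2 | p
2 | t | 2 | p

yes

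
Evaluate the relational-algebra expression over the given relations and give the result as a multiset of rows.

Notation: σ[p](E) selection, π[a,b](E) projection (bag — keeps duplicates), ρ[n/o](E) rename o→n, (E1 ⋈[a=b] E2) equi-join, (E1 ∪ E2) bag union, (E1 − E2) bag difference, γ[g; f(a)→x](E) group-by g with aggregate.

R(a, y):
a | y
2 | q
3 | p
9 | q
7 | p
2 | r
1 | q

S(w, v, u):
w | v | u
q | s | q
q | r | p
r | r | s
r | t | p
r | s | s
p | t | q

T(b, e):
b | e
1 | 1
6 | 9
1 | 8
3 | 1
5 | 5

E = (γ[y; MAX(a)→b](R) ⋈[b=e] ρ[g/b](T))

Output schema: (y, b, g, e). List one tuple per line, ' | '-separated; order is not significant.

Subexpression sizes:
  R → 6
  γ[y; MAX(a)→b](R) → 3
  T → 5
  ρ[g/b](T) → 5
  (γ[y; MAX(a)→b](R) ⋈[b=e] ρ[g/b](T)) → 1

== RESULT ==
y | b | g | e
q | 9 | 6 | 9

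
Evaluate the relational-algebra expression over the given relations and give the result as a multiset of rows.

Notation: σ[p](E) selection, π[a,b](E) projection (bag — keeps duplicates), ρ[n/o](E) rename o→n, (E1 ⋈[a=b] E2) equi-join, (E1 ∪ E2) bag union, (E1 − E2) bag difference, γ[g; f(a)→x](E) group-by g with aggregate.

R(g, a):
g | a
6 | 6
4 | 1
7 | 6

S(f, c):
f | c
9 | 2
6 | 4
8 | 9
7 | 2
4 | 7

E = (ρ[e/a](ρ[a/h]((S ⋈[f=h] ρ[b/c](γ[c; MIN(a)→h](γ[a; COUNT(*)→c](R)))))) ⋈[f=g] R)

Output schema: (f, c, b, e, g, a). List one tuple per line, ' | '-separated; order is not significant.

Subexpression sizes:
  S → 5
  R → 3
  γ[a; COUNT(*)→c](R) → 2
  γ[c; MIN(a)→h](γ[a; COUNT(*)→c](R)) → 2
  ρ[b/c](γ[c; MIN(a)→h](γ[a; COUNT(*)→c](R))) → 2
  (S ⋈[f=h] ρ[b/c](γ[c; MIN(a)→h](γ[a; COUNT(*)→c](R)))) → 1
  ρ[a/h]((S ⋈[f=h] ρ[b/c](γ[c; MIN(a)→h](γ[a; COUNT(*)→c](R))))) → 1
  ρ[e/a](ρ[a/h]((S ⋈[f=h] ρ[b/c](γ[c; MIN(a)→h](γ[a; COUNT(*)→c](R)))))) → 1
  R → 3
  (ρ[e/a](ρ[a/h]((S ⋈[f=h] ρ[b/c](γ[c; MIN(a)→h](γ[a; COUNT(*)→c](R)))))) ⋈[f=g] R) → 1

== RESULT ==
f | c | b | e | g | a
6 | 4 | 2 | 6 | 6 | 6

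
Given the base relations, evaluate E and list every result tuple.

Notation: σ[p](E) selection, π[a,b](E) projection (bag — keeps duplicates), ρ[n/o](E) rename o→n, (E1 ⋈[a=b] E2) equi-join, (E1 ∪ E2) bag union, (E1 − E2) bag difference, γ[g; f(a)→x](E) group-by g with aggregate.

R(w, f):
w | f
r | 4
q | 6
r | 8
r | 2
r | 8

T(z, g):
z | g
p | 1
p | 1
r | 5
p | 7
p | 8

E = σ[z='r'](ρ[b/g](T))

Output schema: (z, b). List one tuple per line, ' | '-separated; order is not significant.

Stepwise |·|:
  T → 5
  ρ[b/g](T) → 5
  σ[z='r'](ρ[b/g](T)) → 1

== RESULT ==
z | b
r | 5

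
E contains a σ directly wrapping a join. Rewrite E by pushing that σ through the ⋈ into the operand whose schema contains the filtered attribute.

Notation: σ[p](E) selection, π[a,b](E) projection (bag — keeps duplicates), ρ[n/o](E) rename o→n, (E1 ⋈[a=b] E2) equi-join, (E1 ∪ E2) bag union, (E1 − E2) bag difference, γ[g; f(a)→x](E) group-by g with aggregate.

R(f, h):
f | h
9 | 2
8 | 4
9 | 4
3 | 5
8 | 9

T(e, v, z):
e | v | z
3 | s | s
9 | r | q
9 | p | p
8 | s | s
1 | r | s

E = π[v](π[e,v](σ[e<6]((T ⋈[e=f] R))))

σ filters on e, owned by the left side.
E' = π[v](π[e,v]((σ[e<6](T) ⋈[e=f] R)))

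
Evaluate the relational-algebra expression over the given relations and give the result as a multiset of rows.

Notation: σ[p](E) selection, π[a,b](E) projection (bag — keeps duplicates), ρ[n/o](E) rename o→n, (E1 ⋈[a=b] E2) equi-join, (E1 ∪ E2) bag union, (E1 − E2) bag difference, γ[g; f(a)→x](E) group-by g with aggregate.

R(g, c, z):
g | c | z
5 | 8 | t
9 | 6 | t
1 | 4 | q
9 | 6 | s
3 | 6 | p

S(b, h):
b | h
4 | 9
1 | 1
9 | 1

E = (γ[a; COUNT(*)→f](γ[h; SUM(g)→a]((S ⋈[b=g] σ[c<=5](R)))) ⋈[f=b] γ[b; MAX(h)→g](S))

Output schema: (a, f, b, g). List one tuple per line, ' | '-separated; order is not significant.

Stepwise |·|:
  S → 3
  R → 5
  σ[c<=5](R) → 1
  (S ⋈[b=g] σ[c<=5](R)) → 1
  γ[h; SUM(g)→a]((S ⋈[b=g] σ[c<=5](R))) → 1
  γ[a; COUNT(*)→f](γ[h; SUM(g)→a]((S ⋈[b=g] σ[c<=5](R)))) → 1
  S → 3
  γ[b; MAX(h)→g](S) → 3
  (γ[a; COUNT(*)→f](γ[h; SUM(g)→a]((S ⋈[b=g] σ[c<=5](R)))) ⋈[f=b] γ[b; MAX(h)→g](S)) → 1

== RESULT ==
a | f | b | g
1 | 1 | 1 | 1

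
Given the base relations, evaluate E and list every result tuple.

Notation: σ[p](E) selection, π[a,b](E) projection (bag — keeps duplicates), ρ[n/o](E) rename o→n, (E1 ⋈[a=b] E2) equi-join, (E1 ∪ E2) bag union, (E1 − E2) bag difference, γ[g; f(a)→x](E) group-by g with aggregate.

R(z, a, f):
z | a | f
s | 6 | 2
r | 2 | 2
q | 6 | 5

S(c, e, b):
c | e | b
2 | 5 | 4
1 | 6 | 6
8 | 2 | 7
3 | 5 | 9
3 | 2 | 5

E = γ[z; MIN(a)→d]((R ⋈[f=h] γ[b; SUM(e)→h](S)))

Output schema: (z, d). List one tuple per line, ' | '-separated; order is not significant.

Subexpression sizes:
  R → 3
  S → 5
  γ[b; SUM(e)→h](S) → 5
  (R ⋈[f=h] γ[b; SUM(e)→h](S)) → 6
  γ[z; MIN(a)→d]((R ⋈[f=h] γ[b; SUM(e)→h](S))) → 3

== RESULT ==
z | d
q | 6
r | 2
s | 6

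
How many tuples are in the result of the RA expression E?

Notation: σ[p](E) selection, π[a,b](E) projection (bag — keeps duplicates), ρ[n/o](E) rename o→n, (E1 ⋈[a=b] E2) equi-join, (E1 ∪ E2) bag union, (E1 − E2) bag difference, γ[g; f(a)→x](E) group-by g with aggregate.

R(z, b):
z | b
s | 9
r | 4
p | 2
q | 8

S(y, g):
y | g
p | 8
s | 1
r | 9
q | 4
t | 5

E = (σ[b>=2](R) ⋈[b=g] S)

Subexpression sizes:
  R → 4
  σ[b>=2](R) → 4
  S → 5
  (σ[b>=2](R) ⋈[b=g] S) → 3

|E| = 3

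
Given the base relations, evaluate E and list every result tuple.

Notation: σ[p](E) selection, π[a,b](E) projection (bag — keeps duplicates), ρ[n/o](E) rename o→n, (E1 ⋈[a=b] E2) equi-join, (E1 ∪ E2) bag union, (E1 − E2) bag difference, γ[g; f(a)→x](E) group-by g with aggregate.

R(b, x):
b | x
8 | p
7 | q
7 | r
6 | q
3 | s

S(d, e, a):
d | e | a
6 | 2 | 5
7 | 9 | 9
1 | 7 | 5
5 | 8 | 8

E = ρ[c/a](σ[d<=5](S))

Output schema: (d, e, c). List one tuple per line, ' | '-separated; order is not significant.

Row counts bottom-up:
  S → 4
  σ[d<=5](S) → 2
  ρ[c/a](σ[d<=5](S)) → 2

== RESULT ==
d | e | c
1 | 7 | 5
5 | 8 | 8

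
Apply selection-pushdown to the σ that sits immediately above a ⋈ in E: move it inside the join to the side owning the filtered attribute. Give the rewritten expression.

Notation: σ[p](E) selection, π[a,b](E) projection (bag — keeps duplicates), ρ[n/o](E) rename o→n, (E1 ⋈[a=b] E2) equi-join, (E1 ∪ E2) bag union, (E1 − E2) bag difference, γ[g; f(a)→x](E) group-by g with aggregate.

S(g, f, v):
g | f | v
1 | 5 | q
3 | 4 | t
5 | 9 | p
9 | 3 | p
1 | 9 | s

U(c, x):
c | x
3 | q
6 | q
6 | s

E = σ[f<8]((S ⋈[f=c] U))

σ filters on f, owned by the left side.
E' = (σ[f<8](S) ⋈[f=c] U)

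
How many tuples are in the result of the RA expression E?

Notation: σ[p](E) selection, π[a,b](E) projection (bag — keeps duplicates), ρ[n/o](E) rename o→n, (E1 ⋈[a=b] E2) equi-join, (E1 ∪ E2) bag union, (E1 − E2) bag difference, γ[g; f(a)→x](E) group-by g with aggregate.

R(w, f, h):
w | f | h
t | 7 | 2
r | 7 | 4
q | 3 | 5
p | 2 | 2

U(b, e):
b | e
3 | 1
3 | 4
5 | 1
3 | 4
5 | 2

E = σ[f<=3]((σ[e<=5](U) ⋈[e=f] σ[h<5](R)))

Row counts bottom-up:
  U → 5
  σ[e<=5](U) → 5
  R → 4
  σ[h<5](R) → 3
  (σ[e<=5](U) ⋈[e=f] σ[h<5](R)) → 1
  σ[f<=3]((σ[e<=5](U) ⋈[e=f] σ[h<5](R))) → 1

|E| = 1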